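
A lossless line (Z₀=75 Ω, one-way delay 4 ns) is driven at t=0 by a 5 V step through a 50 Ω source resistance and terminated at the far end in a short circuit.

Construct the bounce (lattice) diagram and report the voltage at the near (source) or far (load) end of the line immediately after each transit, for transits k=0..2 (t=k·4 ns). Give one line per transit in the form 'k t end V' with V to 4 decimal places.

0 0 source 3.0000
1 4 load 0.0000
2 8 source 0.6000

Γ_L=-1.000000, Γ_S=-0.200000; launch V₁=5·75/125=3.000000
k=0 src: V=3.0000
k=1 load: inc=3.000000, refl=3.000000·-1.000000=-3.0000; V=0.000000+3.000000+-3.000000=0.0000
k=2 src: inc=-3.000000, refl=-3.000000·-0.200000=0.6000; V=3.000000+-3.000000+0.600000=0.6000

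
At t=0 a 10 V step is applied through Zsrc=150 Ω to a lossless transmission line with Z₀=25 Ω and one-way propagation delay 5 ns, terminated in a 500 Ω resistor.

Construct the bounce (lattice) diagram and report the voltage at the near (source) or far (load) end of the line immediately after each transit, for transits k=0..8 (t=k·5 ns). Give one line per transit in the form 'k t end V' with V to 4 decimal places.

Γ_L=0.904762, Γ_S=0.714286; launch V₁=10·25/175=1.428571
k=0 src: V=1.4286
k=1 load: inc=1.428571, refl=1.428571·0.904762=1.2925; V=0.000000+1.428571+1.292517=2.7211
k=2 src: inc=1.292517, refl=1.292517·0.714286=0.9232; V=1.428571+1.292517+0.923226=3.6443
k=3 load: inc=0.923226, refl=0.923226·0.904762=0.8353; V=2.721088+0.923226+0.835300=4.4796
k=4 src: inc=0.835300, refl=0.835300·0.714286=0.5966; V=3.644315+0.835300+0.596643=5.0763
k=5 load: inc=0.596643, refl=0.596643·0.904762=0.5398; V=4.479615+0.596643+0.539820=5.6161
k=6 src: inc=0.539820, refl=0.539820·0.714286=0.3856; V=5.076258+0.539820+0.385586=6.0017
k=7 load: inc=0.385586, refl=0.385586·0.904762=0.3489; V=5.616078+0.385586+0.348863=6.3505
k=8 src: inc=0.348863, refl=0.348863·0.714286=0.2492; V=6.001663+0.348863+0.249188=6.5997

0 0 source 1.4286
1 5 load 2.7211
2 10 source 3.6443
3 15 load 4.4796
4 20 source 5.0763
5 25 load 5.6161
6 30 source 6.0017
7 35 load 6.3505
8 40 source 6.5997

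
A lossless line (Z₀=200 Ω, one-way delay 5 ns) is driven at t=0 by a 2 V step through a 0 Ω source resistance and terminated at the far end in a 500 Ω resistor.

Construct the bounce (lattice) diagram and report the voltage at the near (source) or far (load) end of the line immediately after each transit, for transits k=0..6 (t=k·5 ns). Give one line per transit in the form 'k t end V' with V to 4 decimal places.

0 0 source 2.0000
1 5 load 2.8571
2 10 source 2.0000
3 15 load 1.6327
4 20 source 2.0000
5 25 load 2.1574
6 30 source 2.0000

Γ_L=0.428571, Γ_S=-1.000000; launch V₁=2·200/200=2.000000
k=0 src: V=2.0000
k=1 load: inc=2.000000, refl=2.000000·0.428571=0.8571; V=0.000000+2.000000+0.857143=2.8571
k=2 src: inc=0.857143, refl=0.857143·-1.000000=-0.8571; V=2.000000+0.857143+-0.857143=2.0000
k=3 load: inc=-0.857143, refl=-0.857143·0.428571=-0.3673; V=2.857143+-0.857143+-0.367347=1.6327
k=4 src: inc=-0.367347, refl=-0.367347·-1.000000=0.3673; V=2.000000+-0.367347+0.367347=2.0000
k=5 load: inc=0.367347, refl=0.367347·0.428571=0.1574; V=1.632653+0.367347+0.157434=2.1574
k=6 src: inc=0.157434, refl=0.157434·-1.000000=-0.1574; V=2.000000+0.157434+-0.157434=2.0000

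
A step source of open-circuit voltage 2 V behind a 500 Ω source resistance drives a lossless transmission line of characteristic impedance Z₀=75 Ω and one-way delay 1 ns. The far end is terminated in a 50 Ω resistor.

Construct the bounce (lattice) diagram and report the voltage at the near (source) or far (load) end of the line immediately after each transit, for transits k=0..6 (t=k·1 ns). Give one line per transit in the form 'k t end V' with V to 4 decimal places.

0 0 source 0.2609
1 1 load 0.2087
2 2 source 0.1701
3 3 load 0.1778
4 4 source 0.1835
5 5 load 0.1824
6 6 source 0.1816

Γ_L=-0.200000, Γ_S=0.739130; launch V₁=2·75/575=0.260870
k=0 src: V=0.2609
k=1 load: inc=0.260870, refl=0.260870·-0.200000=-0.0522; V=0.000000+0.260870+-0.052174=0.2087
k=2 src: inc=-0.052174, refl=-0.052174·0.739130=-0.0386; V=0.260870+-0.052174+-0.038563=0.1701
k=3 load: inc=-0.038563, refl=-0.038563·-0.200000=0.0077; V=0.208696+-0.038563+0.007713=0.1778
k=4 src: inc=0.007713, refl=0.007713·0.739130=0.0057; V=0.170132+0.007713+0.005701=0.1835
k=5 load: inc=0.005701, refl=0.005701·-0.200000=-0.0011; V=0.177845+0.005701+-0.001140=0.1824
k=6 src: inc=-0.001140, refl=-0.001140·0.739130=-0.0008; V=0.183546+-0.001140+-0.000843=0.1816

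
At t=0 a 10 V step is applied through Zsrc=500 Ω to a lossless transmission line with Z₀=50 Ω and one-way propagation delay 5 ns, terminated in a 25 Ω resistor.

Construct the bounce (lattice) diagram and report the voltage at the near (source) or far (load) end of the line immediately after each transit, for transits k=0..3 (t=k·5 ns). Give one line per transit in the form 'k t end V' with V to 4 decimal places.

Γ_L=-0.333333, Γ_S=0.818182; launch V₁=10·50/550=0.909091
k=0 src: V=0.9091
k=1 load: inc=0.909091, refl=0.909091·-0.333333=-0.3030; V=0.000000+0.909091+-0.303030=0.6061
k=2 src: inc=-0.303030, refl=-0.303030·0.818182=-0.2479; V=0.909091+-0.303030+-0.247934=0.3581
k=3 load: inc=-0.247934, refl=-0.247934·-0.333333=0.0826; V=0.606061+-0.247934+0.082645=0.4408

0 0 source 0.9091
1 5 load 0.6061
2 10 source 0.3581
3 15 load 0.4408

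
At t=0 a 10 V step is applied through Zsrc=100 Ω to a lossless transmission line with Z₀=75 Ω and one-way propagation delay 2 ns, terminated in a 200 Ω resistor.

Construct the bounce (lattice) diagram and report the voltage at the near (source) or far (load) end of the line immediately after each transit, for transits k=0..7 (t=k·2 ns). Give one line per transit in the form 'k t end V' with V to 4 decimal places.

0 0 source 4.2857
1 2 load 6.2338
2 4 source 6.5121
3 6 load 6.6386
4 8 source 6.6566
5 10 load 6.6648
6 12 source 6.6660
7 14 load 6.6665

Γ_L=0.454545, Γ_S=0.142857; launch V₁=10·75/175=4.285714
k=0 src: V=4.2857
k=1 load: inc=4.285714, refl=4.285714·0.454545=1.9481; V=0.000000+4.285714+1.948052=6.2338
k=2 src: inc=1.948052, refl=1.948052·0.142857=0.2783; V=4.285714+1.948052+0.278293=6.5121
k=3 load: inc=0.278293, refl=0.278293·0.454545=0.1265; V=6.233766+0.278293+0.126497=6.6386
k=4 src: inc=0.126497, refl=0.126497·0.142857=0.0181; V=6.512059+0.126497+0.018071=6.6566
k=5 load: inc=0.018071, refl=0.018071·0.454545=0.0082; V=6.638556+0.018071+0.008214=6.6648
k=6 src: inc=0.008214, refl=0.008214·0.142857=0.0012; V=6.656627+0.008214+0.001173=6.6660
k=7 load: inc=0.001173, refl=0.001173·0.454545=0.0005; V=6.664841+0.001173+0.000533=6.6665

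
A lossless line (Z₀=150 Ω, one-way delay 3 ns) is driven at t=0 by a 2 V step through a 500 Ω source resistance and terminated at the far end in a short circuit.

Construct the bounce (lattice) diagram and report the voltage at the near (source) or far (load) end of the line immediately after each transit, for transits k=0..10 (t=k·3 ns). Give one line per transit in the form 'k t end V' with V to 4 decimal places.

0 0 source 0.4615
1 3 load 0.0000
2 6 source -0.2485
3 9 load 0.0000
4 12 source 0.1338
5 15 load 0.0000
6 18 source -0.0721
7 21 load 0.0000
8 24 source 0.0388
9 27 load 0.0000
10 30 source -0.0209

Γ_L=-1.000000, Γ_S=0.538462; launch V₁=2·150/650=0.461538
k=0 src: V=0.4615
k=1 load: inc=0.461538, refl=0.461538·-1.000000=-0.4615; V=0.000000+0.461538+-0.461538=0.0000
k=2 src: inc=-0.461538, refl=-0.461538·0.538462=-0.2485; V=0.461538+-0.461538+-0.248521=-0.2485
k=3 load: inc=-0.248521, refl=-0.248521·-1.000000=0.2485; V=0.000000+-0.248521+0.248521=0.0000
k=4 src: inc=0.248521, refl=0.248521·0.538462=0.1338; V=-0.248521+0.248521+0.133819=0.1338
k=5 load: inc=0.133819, refl=0.133819·-1.000000=-0.1338; V=0.000000+0.133819+-0.133819=0.0000
k=6 src: inc=-0.133819, refl=-0.133819·0.538462=-0.0721; V=0.133819+-0.133819+-0.072056=-0.0721
k=7 load: inc=-0.072056, refl=-0.072056·-1.000000=0.0721; V=0.000000+-0.072056+0.072056=0.0000
k=8 src: inc=0.072056, refl=0.072056·0.538462=0.0388; V=-0.072056+0.072056+0.038800=0.0388
k=9 load: inc=0.038800, refl=0.038800·-1.000000=-0.0388; V=0.000000+0.038800+-0.038800=0.0000
k=10 src: inc=-0.038800, refl=-0.038800·0.538462=-0.0209; V=0.038800+-0.038800+-0.020892=-0.0209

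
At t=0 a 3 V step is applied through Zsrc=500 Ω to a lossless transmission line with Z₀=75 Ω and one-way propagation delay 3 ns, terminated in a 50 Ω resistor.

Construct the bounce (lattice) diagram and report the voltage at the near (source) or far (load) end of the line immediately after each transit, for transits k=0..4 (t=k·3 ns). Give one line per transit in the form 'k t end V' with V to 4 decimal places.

Γ_L=-0.200000, Γ_S=0.739130; launch V₁=3·75/575=0.391304
k=0 src: V=0.3913
k=1 load: inc=0.391304, refl=0.391304·-0.200000=-0.0783; V=0.000000+0.391304+-0.078261=0.3130
k=2 src: inc=-0.078261, refl=-0.078261·0.739130=-0.0578; V=0.391304+-0.078261+-0.057845=0.2552
k=3 load: inc=-0.057845, refl=-0.057845·-0.200000=0.0116; V=0.313043+-0.057845+0.011569=0.2668
k=4 src: inc=0.011569, refl=0.011569·0.739130=0.0086; V=0.255198+0.011569+0.008551=0.2753

0 0 source 0.3913
1 3 load 0.3130
2 6 source 0.2552
3 9 load 0.2668
4 12 source 0.2753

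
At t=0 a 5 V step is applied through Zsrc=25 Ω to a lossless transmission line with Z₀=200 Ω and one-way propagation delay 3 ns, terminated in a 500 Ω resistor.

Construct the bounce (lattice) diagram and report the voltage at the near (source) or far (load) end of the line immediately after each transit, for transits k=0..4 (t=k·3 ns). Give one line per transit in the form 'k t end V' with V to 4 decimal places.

Γ_L=0.428571, Γ_S=-0.777778; launch V₁=5·200/225=4.444444
k=0 src: V=4.4444
k=1 load: inc=4.444444, refl=4.444444·0.428571=1.9048; V=0.000000+4.444444+1.904762=6.3492
k=2 src: inc=1.904762, refl=1.904762·-0.777778=-1.4815; V=4.444444+1.904762+-1.481481=4.8677
k=3 load: inc=-1.481481, refl=-1.481481·0.428571=-0.6349; V=6.349206+-1.481481+-0.634921=4.2328
k=4 src: inc=-0.634921, refl=-0.634921·-0.777778=0.4938; V=4.867725+-0.634921+0.493827=4.7266

0 0 source 4.4444
1 3 load 6.3492
2 6 source 4.8677
3 9 load 4.2328
4 12 source 4.7266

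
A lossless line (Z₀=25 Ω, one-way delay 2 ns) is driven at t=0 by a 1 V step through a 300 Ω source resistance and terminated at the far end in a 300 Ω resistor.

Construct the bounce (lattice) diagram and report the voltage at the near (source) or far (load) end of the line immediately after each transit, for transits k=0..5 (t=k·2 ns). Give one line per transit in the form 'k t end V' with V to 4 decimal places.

0 0 source 0.0769
1 2 load 0.1420
2 4 source 0.1971
3 6 load 0.2437
4 8 source 0.2831
5 10 load 0.3165

Γ_L=0.846154, Γ_S=0.846154; launch V₁=1·25/325=0.076923
k=0 src: V=0.0769
k=1 load: inc=0.076923, refl=0.076923·0.846154=0.0651; V=0.000000+0.076923+0.065089=0.1420
k=2 src: inc=0.065089, refl=0.065089·0.846154=0.0551; V=0.076923+0.065089+0.055075=0.1971
k=3 load: inc=0.055075, refl=0.055075·0.846154=0.0466; V=0.142012+0.055075+0.046602=0.2437
k=4 src: inc=0.046602, refl=0.046602·0.846154=0.0394; V=0.197087+0.046602+0.039432=0.2831
k=5 load: inc=0.039432, refl=0.039432·0.846154=0.0334; V=0.243689+0.039432+0.033366=0.3165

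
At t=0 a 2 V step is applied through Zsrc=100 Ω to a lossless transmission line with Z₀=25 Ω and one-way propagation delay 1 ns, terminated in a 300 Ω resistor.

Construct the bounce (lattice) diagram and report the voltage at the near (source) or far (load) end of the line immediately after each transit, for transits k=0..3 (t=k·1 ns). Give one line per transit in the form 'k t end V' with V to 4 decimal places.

Γ_L=0.846154, Γ_S=0.600000; launch V₁=2·25/125=0.400000
k=0 src: V=0.4000
k=1 load: inc=0.400000, refl=0.400000·0.846154=0.3385; V=0.000000+0.400000+0.338462=0.7385
k=2 src: inc=0.338462, refl=0.338462·0.600000=0.2031; V=0.400000+0.338462+0.203077=0.9415
k=3 load: inc=0.203077, refl=0.203077·0.846154=0.1718; V=0.738462+0.203077+0.171834=1.1134

0 0 source 0.4000
1 1 load 0.7385
2 2 source 0.9415
3 3 load 1.1134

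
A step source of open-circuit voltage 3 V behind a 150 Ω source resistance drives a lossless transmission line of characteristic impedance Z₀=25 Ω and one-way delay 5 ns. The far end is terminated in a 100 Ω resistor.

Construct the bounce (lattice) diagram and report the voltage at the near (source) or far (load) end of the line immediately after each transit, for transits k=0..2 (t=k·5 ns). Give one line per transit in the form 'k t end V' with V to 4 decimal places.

0 0 source 0.4286
1 5 load 0.6857
2 10 source 0.8694

Γ_L=0.600000, Γ_S=0.714286; launch V₁=3·25/175=0.428571
k=0 src: V=0.4286
k=1 load: inc=0.428571, refl=0.428571·0.600000=0.2571; V=0.000000+0.428571+0.257143=0.6857
k=2 src: inc=0.257143, refl=0.257143·0.714286=0.1837; V=0.428571+0.257143+0.183673=0.8694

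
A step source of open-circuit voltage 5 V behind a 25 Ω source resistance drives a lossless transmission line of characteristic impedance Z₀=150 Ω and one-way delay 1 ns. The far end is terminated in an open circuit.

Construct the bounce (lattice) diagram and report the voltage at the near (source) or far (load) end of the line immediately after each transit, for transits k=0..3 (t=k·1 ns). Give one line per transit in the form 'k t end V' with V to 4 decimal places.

Γ_L=1.000000, Γ_S=-0.714286; launch V₁=5·150/175=4.285714
k=0 src: V=4.2857
k=1 load: inc=4.285714, refl=4.285714·1.000000=4.2857; V=0.000000+4.285714+4.285714=8.5714
k=2 src: inc=4.285714, refl=4.285714·-0.714286=-3.0612; V=4.285714+4.285714+-3.061224=5.5102
k=3 load: inc=-3.061224, refl=-3.061224·1.000000=-3.0612; V=8.571429+-3.061224+-3.061224=2.4490

0 0 source 4.2857
1 1 load 8.5714
2 2 source 5.5102
3 3 load 2.4490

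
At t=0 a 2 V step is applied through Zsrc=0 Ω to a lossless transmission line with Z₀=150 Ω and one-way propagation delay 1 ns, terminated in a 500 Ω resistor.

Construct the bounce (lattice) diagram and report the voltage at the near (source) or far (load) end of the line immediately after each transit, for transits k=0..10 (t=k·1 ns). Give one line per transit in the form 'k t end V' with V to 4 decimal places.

Γ_L=0.538462, Γ_S=-1.000000; launch V₁=2·150/150=2.000000
k=0 src: V=2.0000
k=1 load: inc=2.000000, refl=2.000000·0.538462=1.0769; V=0.000000+2.000000+1.076923=3.0769
k=2 src: inc=1.076923, refl=1.076923·-1.000000=-1.0769; V=2.000000+1.076923+-1.076923=2.0000
k=3 load: inc=-1.076923, refl=-1.076923·0.538462=-0.5799; V=3.076923+-1.076923+-0.579882=1.4201
k=4 src: inc=-0.579882, refl=-0.579882·-1.000000=0.5799; V=2.000000+-0.579882+0.579882=2.0000
k=5 load: inc=0.579882, refl=0.579882·0.538462=0.3122; V=1.420118+0.579882+0.312244=2.3122
k=6 src: inc=0.312244, refl=0.312244·-1.000000=-0.3122; V=2.000000+0.312244+-0.312244=2.0000
k=7 load: inc=-0.312244, refl=-0.312244·0.538462=-0.1681; V=2.312244+-0.312244+-0.168131=1.8319
k=8 src: inc=-0.168131, refl=-0.168131·-1.000000=0.1681; V=2.000000+-0.168131+0.168131=2.0000
k=9 load: inc=0.168131, refl=0.168131·0.538462=0.0905; V=1.831869+0.168131+0.090532=2.0905
k=10 src: inc=0.090532, refl=0.090532·-1.000000=-0.0905; V=2.000000+0.090532+-0.090532=2.0000

0 0 source 2.0000
1 1 load 3.0769
2 2 source 2.0000
3 3 load 1.4201
4 4 source 2.0000
5 5 load 2.3122
6 6 source 2.0000
7 7 load 1.8319
8 8 source 2.0000
9 9 load 2.0905
10 10 source 2.0000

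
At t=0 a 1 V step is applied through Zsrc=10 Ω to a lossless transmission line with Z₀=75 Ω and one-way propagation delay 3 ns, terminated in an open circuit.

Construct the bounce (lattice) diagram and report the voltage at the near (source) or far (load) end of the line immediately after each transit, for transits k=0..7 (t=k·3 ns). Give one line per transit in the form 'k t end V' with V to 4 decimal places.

Γ_L=1.000000, Γ_S=-0.764706; launch V₁=1·75/85=0.882353
k=0 src: V=0.8824
k=1 load: inc=0.882353, refl=0.882353·1.000000=0.8824; V=0.000000+0.882353+0.882353=1.7647
k=2 src: inc=0.882353, refl=0.882353·-0.764706=-0.6747; V=0.882353+0.882353+-0.674740=1.0900
k=3 load: inc=-0.674740, refl=-0.674740·1.000000=-0.6747; V=1.764706+-0.674740+-0.674740=0.4152
k=4 src: inc=-0.674740, refl=-0.674740·-0.764706=0.5160; V=1.089965+-0.674740+0.515978=0.9312
k=5 load: inc=0.515978, refl=0.515978·1.000000=0.5160; V=0.415225+0.515978+0.515978=1.4472
k=6 src: inc=0.515978, refl=0.515978·-0.764706=-0.3946; V=0.931203+0.515978+-0.394571=1.0526
k=7 load: inc=-0.394571, refl=-0.394571·1.000000=-0.3946; V=1.447181+-0.394571+-0.394571=0.6580

0 0 source 0.8824
1 3 load 1.7647
2 6 source 1.0900
3 9 load 0.4152
4 12 source 0.9312
5 15 load 1.4472
6 18 source 1.0526
7 21 load 0.6580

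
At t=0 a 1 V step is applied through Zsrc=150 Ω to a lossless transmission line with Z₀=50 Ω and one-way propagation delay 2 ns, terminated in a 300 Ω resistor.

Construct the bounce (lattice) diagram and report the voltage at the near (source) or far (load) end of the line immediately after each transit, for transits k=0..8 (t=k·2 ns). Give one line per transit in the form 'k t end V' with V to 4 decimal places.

0 0 source 0.2500
1 2 load 0.4286
2 4 source 0.5179
3 6 load 0.5816
4 8 source 0.6135
5 10 load 0.6363
6 12 source 0.6477
7 14 load 0.6558
8 16 source 0.6599

Γ_L=0.714286, Γ_S=0.500000; launch V₁=1·50/200=0.250000
k=0 src: V=0.2500
k=1 load: inc=0.250000, refl=0.250000·0.714286=0.1786; V=0.000000+0.250000+0.178571=0.4286
k=2 src: inc=0.178571, refl=0.178571·0.500000=0.0893; V=0.250000+0.178571+0.089286=0.5179
k=3 load: inc=0.089286, refl=0.089286·0.714286=0.0638; V=0.428571+0.089286+0.063776=0.5816
k=4 src: inc=0.063776, refl=0.063776·0.500000=0.0319; V=0.517857+0.063776+0.031888=0.6135
k=5 load: inc=0.031888, refl=0.031888·0.714286=0.0228; V=0.581633+0.031888+0.022777=0.6363
k=6 src: inc=0.022777, refl=0.022777·0.500000=0.0114; V=0.613520+0.022777+0.011388=0.6477
k=7 load: inc=0.011388, refl=0.011388·0.714286=0.0081; V=0.636297+0.011388+0.008135=0.6558
k=8 src: inc=0.008135, refl=0.008135·0.500000=0.0041; V=0.647686+0.008135+0.004067=0.6599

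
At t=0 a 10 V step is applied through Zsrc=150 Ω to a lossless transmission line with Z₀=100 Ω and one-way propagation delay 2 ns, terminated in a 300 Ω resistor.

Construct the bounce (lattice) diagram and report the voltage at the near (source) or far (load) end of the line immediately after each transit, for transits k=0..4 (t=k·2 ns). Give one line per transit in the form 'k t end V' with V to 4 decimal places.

Γ_L=0.500000, Γ_S=0.200000; launch V₁=10·100/250=4.000000
k=0 src: V=4.0000
k=1 load: inc=4.000000, refl=4.000000·0.500000=2.0000; V=0.000000+4.000000+2.000000=6.0000
k=2 src: inc=2.000000, refl=2.000000·0.200000=0.4000; V=4.000000+2.000000+0.400000=6.4000
k=3 load: inc=0.400000, refl=0.400000·0.500000=0.2000; V=6.000000+0.400000+0.200000=6.6000
k=4 src: inc=0.200000, refl=0.200000·0.200000=0.0400; V=6.400000+0.200000+0.040000=6.6400

0 0 source 4.0000
1 2 load 6.0000
2 4 source 6.4000
3 6 load 6.6000
4 8 source 6.6400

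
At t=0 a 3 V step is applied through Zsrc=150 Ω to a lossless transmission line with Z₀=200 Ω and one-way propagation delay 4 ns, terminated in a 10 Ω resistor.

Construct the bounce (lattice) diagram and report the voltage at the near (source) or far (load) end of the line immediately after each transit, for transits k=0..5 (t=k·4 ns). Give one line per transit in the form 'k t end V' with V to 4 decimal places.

Γ_L=-0.904762, Γ_S=-0.142857; launch V₁=3·200/350=1.714286
k=0 src: V=1.7143
k=1 load: inc=1.714286, refl=1.714286·-0.904762=-1.5510; V=0.000000+1.714286+-1.551020=0.1633
k=2 src: inc=-1.551020, refl=-1.551020·-0.142857=0.2216; V=1.714286+-1.551020+0.221574=0.3848
k=3 load: inc=0.221574, refl=0.221574·-0.904762=-0.2005; V=0.163265+0.221574+-0.200472=0.1844
k=4 src: inc=-0.200472, refl=-0.200472·-0.142857=0.0286; V=0.384840+-0.200472+0.028639=0.2130
k=5 load: inc=0.028639, refl=0.028639·-0.904762=-0.0259; V=0.184368+0.028639+-0.025911=0.1871

0 0 source 1.7143
1 4 load 0.1633
2 8 source 0.3848
3 12 load 0.1844
4 16 source 0.2130
5 20 load 0.1871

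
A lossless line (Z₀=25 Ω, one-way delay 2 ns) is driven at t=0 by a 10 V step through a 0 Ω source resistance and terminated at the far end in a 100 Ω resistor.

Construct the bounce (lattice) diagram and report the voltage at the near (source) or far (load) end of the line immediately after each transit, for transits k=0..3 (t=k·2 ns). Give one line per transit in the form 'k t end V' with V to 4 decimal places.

Γ_L=0.600000, Γ_S=-1.000000; launch V₁=10·25/25=10.000000
k=0 src: V=10.0000
k=1 load: inc=10.000000, refl=10.000000·0.600000=6.0000; V=0.000000+10.000000+6.000000=16.0000
k=2 src: inc=6.000000, refl=6.000000·-1.000000=-6.0000; V=10.000000+6.000000+-6.000000=10.0000
k=3 load: inc=-6.000000, refl=-6.000000·0.600000=-3.6000; V=16.000000+-6.000000+-3.600000=6.4000

0 0 source 10.0000
1 2 load 16.0000
2 4 source 10.0000
3 6 load 6.4000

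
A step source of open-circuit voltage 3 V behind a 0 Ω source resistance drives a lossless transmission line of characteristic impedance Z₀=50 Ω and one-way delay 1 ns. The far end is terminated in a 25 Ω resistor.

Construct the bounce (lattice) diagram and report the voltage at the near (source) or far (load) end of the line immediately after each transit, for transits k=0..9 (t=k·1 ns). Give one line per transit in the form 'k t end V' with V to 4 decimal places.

Γ_L=-0.333333, Γ_S=-1.000000; launch V₁=3·50/50=3.000000
k=0 src: V=3.0000
k=1 load: inc=3.000000, refl=3.000000·-0.333333=-1.0000; V=0.000000+3.000000+-1.000000=2.0000
k=2 src: inc=-1.000000, refl=-1.000000·-1.000000=1.0000; V=3.000000+-1.000000+1.000000=3.0000
k=3 load: inc=1.000000, refl=1.000000·-0.333333=-0.3333; V=2.000000+1.000000+-0.333333=2.6667
k=4 src: inc=-0.333333, refl=-0.333333·-1.000000=0.3333; V=3.000000+-0.333333+0.333333=3.0000
k=5 load: inc=0.333333, refl=0.333333·-0.333333=-0.1111; V=2.666667+0.333333+-0.111111=2.8889
k=6 src: inc=-0.111111, refl=-0.111111·-1.000000=0.1111; V=3.000000+-0.111111+0.111111=3.0000
k=7 load: inc=0.111111, refl=0.111111·-0.333333=-0.0370; V=2.888889+0.111111+-0.037037=2.9630
k=8 src: inc=-0.037037, refl=-0.037037·-1.000000=0.0370; V=3.000000+-0.037037+0.037037=3.0000
k=9 load: inc=0.037037, refl=0.037037·-0.333333=-0.0123; V=2.962963+0.037037+-0.012346=2.9877

0 0 source 3.0000
1 1 load 2.0000
2 2 source 3.0000
3 3 load 2.6667
4 4 source 3.0000
5 5 load 2.8889
6 6 source 3.0000
7 7 load 2.9630
8 8 source 3.0000
9 9 load 2.9877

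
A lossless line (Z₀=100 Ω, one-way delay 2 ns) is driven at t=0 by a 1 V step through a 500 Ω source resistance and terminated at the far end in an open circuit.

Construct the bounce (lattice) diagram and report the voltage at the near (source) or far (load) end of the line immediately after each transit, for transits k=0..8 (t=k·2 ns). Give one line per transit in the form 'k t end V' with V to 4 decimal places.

0 0 source 0.1667
1 2 load 0.3333
2 4 source 0.4444
3 6 load 0.5556
4 8 source 0.6296
5 10 load 0.7037
6 12 source 0.7531
7 14 load 0.8025
8 16 source 0.8354

Γ_L=1.000000, Γ_S=0.666667; launch V₁=1·100/600=0.166667
k=0 src: V=0.1667
k=1 load: inc=0.166667, refl=0.166667·1.000000=0.1667; V=0.000000+0.166667+0.166667=0.3333
k=2 src: inc=0.166667, refl=0.166667·0.666667=0.1111; V=0.166667+0.166667+0.111111=0.4444
k=3 load: inc=0.111111, refl=0.111111·1.000000=0.1111; V=0.333333+0.111111+0.111111=0.5556
k=4 src: inc=0.111111, refl=0.111111·0.666667=0.0741; V=0.444444+0.111111+0.074074=0.6296
k=5 load: inc=0.074074, refl=0.074074·1.000000=0.0741; V=0.555556+0.074074+0.074074=0.7037
k=6 src: inc=0.074074, refl=0.074074·0.666667=0.0494; V=0.629630+0.074074+0.049383=0.7531
k=7 load: inc=0.049383, refl=0.049383·1.000000=0.0494; V=0.703704+0.049383+0.049383=0.8025
k=8 src: inc=0.049383, refl=0.049383·0.666667=0.0329; V=0.753086+0.049383+0.032922=0.8354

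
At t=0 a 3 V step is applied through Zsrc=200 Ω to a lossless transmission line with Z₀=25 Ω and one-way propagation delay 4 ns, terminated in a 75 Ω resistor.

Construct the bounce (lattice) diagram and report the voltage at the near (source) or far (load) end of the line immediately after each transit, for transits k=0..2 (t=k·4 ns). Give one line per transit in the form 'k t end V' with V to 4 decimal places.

Γ_L=0.500000, Γ_S=0.777778; launch V₁=3·25/225=0.333333
k=0 src: V=0.3333
k=1 load: inc=0.333333, refl=0.333333·0.500000=0.1667; V=0.000000+0.333333+0.166667=0.5000
k=2 src: inc=0.166667, refl=0.166667·0.777778=0.1296; V=0.333333+0.166667+0.129630=0.6296

0 0 source 0.3333
1 4 load 0.5000
2 8 source 0.6296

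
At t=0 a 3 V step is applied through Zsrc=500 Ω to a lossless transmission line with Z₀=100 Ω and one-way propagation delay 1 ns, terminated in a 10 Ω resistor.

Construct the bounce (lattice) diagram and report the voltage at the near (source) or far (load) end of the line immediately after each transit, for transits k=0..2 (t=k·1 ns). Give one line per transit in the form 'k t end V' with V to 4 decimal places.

Γ_L=-0.818182, Γ_S=0.666667; launch V₁=3·100/600=0.500000
k=0 src: V=0.5000
k=1 load: inc=0.500000, refl=0.500000·-0.818182=-0.4091; V=0.000000+0.500000+-0.409091=0.0909
k=2 src: inc=-0.409091, refl=-0.409091·0.666667=-0.2727; V=0.500000+-0.409091+-0.272727=-0.1818

0 0 source 0.5000
1 1 load 0.0909
2 2 source -0.1818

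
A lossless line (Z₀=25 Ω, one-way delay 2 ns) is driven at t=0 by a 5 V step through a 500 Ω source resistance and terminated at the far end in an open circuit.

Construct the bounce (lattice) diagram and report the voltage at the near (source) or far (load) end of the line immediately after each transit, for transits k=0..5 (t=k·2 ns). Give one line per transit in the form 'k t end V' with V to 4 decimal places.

Γ_L=1.000000, Γ_S=0.904762; launch V₁=5·25/525=0.238095
k=0 src: V=0.2381
k=1 load: inc=0.238095, refl=0.238095·1.000000=0.2381; V=0.000000+0.238095+0.238095=0.4762
k=2 src: inc=0.238095, refl=0.238095·0.904762=0.2154; V=0.238095+0.238095+0.215420=0.6916
k=3 load: inc=0.215420, refl=0.215420·1.000000=0.2154; V=0.476190+0.215420+0.215420=0.9070
k=4 src: inc=0.215420, refl=0.215420·0.904762=0.1949; V=0.691610+0.215420+0.194903=1.1019
k=5 load: inc=0.194903, refl=0.194903·1.000000=0.1949; V=0.907029+0.194903+0.194903=1.2968

0 0 source 0.2381
1 2 load 0.4762
2 4 source 0.6916
3 6 load 0.9070
4 8 source 1.1019
5 10 load 1.2968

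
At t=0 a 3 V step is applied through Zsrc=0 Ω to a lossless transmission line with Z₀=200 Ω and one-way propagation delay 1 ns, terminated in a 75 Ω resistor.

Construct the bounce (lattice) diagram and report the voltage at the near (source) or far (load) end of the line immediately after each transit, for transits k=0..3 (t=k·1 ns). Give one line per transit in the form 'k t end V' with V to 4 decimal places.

Γ_L=-0.454545, Γ_S=-1.000000; launch V₁=3·200/200=3.000000
k=0 src: V=3.0000
k=1 load: inc=3.000000, refl=3.000000·-0.454545=-1.3636; V=0.000000+3.000000+-1.363636=1.6364
k=2 src: inc=-1.363636, refl=-1.363636·-1.000000=1.3636; V=3.000000+-1.363636+1.363636=3.0000
k=3 load: inc=1.363636, refl=1.363636·-0.454545=-0.6198; V=1.636364+1.363636+-0.619835=2.3802

0 0 source 3.0000
1 1 load 1.6364
2 2 source 3.0000
3 3 load 2.3802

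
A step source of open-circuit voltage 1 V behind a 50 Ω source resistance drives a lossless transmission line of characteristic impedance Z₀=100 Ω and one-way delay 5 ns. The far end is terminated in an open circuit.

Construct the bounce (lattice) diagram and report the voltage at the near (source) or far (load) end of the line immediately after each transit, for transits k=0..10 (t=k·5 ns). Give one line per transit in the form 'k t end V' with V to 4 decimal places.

Γ_L=1.000000, Γ_S=-0.333333; launch V₁=1·100/150=0.666667
k=0 src: V=0.6667
k=1 load: inc=0.666667, refl=0.666667·1.000000=0.6667; V=0.000000+0.666667+0.666667=1.3333
k=2 src: inc=0.666667, refl=0.666667·-0.333333=-0.2222; V=0.666667+0.666667+-0.222222=1.1111
k=3 load: inc=-0.222222, refl=-0.222222·1.000000=-0.2222; V=1.333333+-0.222222+-0.222222=0.8889
k=4 src: inc=-0.222222, refl=-0.222222·-0.333333=0.0741; V=1.111111+-0.222222+0.074074=0.9630
k=5 load: inc=0.074074, refl=0.074074·1.000000=0.0741; V=0.888889+0.074074+0.074074=1.0370
k=6 src: inc=0.074074, refl=0.074074·-0.333333=-0.0247; V=0.962963+0.074074+-0.024691=1.0123
k=7 load: inc=-0.024691, refl=-0.024691·1.000000=-0.0247; V=1.037037+-0.024691+-0.024691=0.9877
k=8 src: inc=-0.024691, refl=-0.024691·-0.333333=0.0082; V=1.012346+-0.024691+0.008230=0.9959
k=9 load: inc=0.008230, refl=0.008230·1.000000=0.0082; V=0.987654+0.008230+0.008230=1.0041
k=10 src: inc=0.008230, refl=0.008230·-0.333333=-0.0027; V=0.995885+0.008230+-0.002743=1.0014

0 0 source 0.6667
1 5 load 1.3333
2 10 source 1.1111
3 15 load 0.8889
4 20 source 0.9630
5 25 load 1.0370
6 30 source 1.0123
7 35 load 0.9877
8 40 source 0.9959
9 45 load 1.0041
10 50 source 1.0014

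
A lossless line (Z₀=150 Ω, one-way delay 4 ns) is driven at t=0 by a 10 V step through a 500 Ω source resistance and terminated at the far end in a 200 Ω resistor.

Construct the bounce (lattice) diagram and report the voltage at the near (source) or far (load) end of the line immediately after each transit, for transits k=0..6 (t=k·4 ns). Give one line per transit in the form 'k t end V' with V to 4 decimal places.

0 0 source 2.3077
1 4 load 2.6374
2 8 source 2.8149
3 12 load 2.8402
4 16 source 2.8539
5 20 load 2.8558
6 24 source 2.8569

Γ_L=0.142857, Γ_S=0.538462; launch V₁=10·150/650=2.307692
k=0 src: V=2.3077
k=1 load: inc=2.307692, refl=2.307692·0.142857=0.3297; V=0.000000+2.307692+0.329670=2.6374
k=2 src: inc=0.329670, refl=0.329670·0.538462=0.1775; V=2.307692+0.329670+0.177515=2.8149
k=3 load: inc=0.177515, refl=0.177515·0.142857=0.0254; V=2.637363+0.177515+0.025359=2.8402
k=4 src: inc=0.025359, refl=0.025359·0.538462=0.0137; V=2.814877+0.025359+0.013655=2.8539
k=5 load: inc=0.013655, refl=0.013655·0.142857=0.0020; V=2.840237+0.013655+0.001951=2.8558
k=6 src: inc=0.001951, refl=0.001951·0.538462=0.0011; V=2.853892+0.001951+0.001050=2.8569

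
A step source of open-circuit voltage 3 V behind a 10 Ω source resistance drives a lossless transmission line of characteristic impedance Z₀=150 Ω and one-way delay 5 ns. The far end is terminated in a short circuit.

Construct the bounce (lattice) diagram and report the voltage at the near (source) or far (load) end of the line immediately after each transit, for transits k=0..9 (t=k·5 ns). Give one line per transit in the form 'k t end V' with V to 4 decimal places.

Γ_L=-1.000000, Γ_S=-0.875000; launch V₁=3·150/160=2.812500
k=0 src: V=2.8125
k=1 load: inc=2.812500, refl=2.812500·-1.000000=-2.8125; V=0.000000+2.812500+-2.812500=0.0000
k=2 src: inc=-2.812500, refl=-2.812500·-0.875000=2.4609; V=2.812500+-2.812500+2.460938=2.4609
k=3 load: inc=2.460938, refl=2.460938·-1.000000=-2.4609; V=0.000000+2.460938+-2.460938=0.0000
k=4 src: inc=-2.460938, refl=-2.460938·-0.875000=2.1533; V=2.460938+-2.460938+2.153320=2.1533
k=5 load: inc=2.153320, refl=2.153320·-1.000000=-2.1533; V=0.000000+2.153320+-2.153320=0.0000
k=6 src: inc=-2.153320, refl=-2.153320·-0.875000=1.8842; V=2.153320+-2.153320+1.884155=1.8842
k=7 load: inc=1.884155, refl=1.884155·-1.000000=-1.8842; V=0.000000+1.884155+-1.884155=0.0000
k=8 src: inc=-1.884155, refl=-1.884155·-0.875000=1.6486; V=1.884155+-1.884155+1.648636=1.6486
k=9 load: inc=1.648636, refl=1.648636·-1.000000=-1.6486; V=0.000000+1.648636+-1.648636=0.0000

0 0 source 2.8125
1 5 load 0.0000
2 10 source 2.4609
3 15 load 0.0000
4 20 source 2.1533
5 25 load 0.0000
6 30 source 1.8842
7 35 load 0.0000
8 40 source 1.6486
9 45 load 0.0000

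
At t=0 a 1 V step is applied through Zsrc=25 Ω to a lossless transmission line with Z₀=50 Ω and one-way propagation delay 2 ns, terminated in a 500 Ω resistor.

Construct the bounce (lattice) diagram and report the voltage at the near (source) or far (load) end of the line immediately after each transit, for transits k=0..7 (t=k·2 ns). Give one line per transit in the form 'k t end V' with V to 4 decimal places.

0 0 source 0.6667
1 2 load 1.2121
2 4 source 1.0303
3 6 load 0.8815
4 8 source 0.9311
5 10 load 0.9717
6 12 source 0.9582
7 14 load 0.9471

Γ_L=0.818182, Γ_S=-0.333333; launch V₁=1·50/75=0.666667
k=0 src: V=0.6667
k=1 load: inc=0.666667, refl=0.666667·0.818182=0.5455; V=0.000000+0.666667+0.545455=1.2121
k=2 src: inc=0.545455, refl=0.545455·-0.333333=-0.1818; V=0.666667+0.545455+-0.181818=1.0303
k=3 load: inc=-0.181818, refl=-0.181818·0.818182=-0.1488; V=1.212121+-0.181818+-0.148760=0.8815
k=4 src: inc=-0.148760, refl=-0.148760·-0.333333=0.0496; V=1.030303+-0.148760+0.049587=0.9311
k=5 load: inc=0.049587, refl=0.049587·0.818182=0.0406; V=0.881543+0.049587+0.040571=0.9717
k=6 src: inc=0.040571, refl=0.040571·-0.333333=-0.0135; V=0.931129+0.040571+-0.013524=0.9582
k=7 load: inc=-0.013524, refl=-0.013524·0.818182=-0.0111; V=0.971700+-0.013524+-0.011065=0.9471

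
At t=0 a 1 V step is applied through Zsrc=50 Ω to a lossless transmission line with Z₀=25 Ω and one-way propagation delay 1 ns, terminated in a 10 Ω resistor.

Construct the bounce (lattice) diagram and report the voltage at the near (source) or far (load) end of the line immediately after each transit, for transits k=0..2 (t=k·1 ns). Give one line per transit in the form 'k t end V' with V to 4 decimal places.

Γ_L=-0.428571, Γ_S=0.333333; launch V₁=1·25/75=0.333333
k=0 src: V=0.3333
k=1 load: inc=0.333333, refl=0.333333·-0.428571=-0.1429; V=0.000000+0.333333+-0.142857=0.1905
k=2 src: inc=-0.142857, refl=-0.142857·0.333333=-0.0476; V=0.333333+-0.142857+-0.047619=0.1429

0 0 source 0.3333
1 1 load 0.1905
2 2 source 0.1429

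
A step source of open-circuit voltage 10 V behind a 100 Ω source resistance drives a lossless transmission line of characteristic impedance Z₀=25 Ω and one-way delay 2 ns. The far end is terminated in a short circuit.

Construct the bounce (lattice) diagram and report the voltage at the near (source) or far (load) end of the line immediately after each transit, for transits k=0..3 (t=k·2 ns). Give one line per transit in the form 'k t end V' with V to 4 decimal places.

0 0 source 2.0000
1 2 load 0.0000
2 4 source -1.2000
3 6 load 0.0000

Γ_L=-1.000000, Γ_S=0.600000; launch V₁=10·25/125=2.000000
k=0 src: V=2.0000
k=1 load: inc=2.000000, refl=2.000000·-1.000000=-2.0000; V=0.000000+2.000000+-2.000000=0.0000
k=2 src: inc=-2.000000, refl=-2.000000·0.600000=-1.2000; V=2.000000+-2.000000+-1.200000=-1.2000
k=3 load: inc=-1.200000, refl=-1.200000·-1.000000=1.2000; V=0.000000+-1.200000+1.200000=0.0000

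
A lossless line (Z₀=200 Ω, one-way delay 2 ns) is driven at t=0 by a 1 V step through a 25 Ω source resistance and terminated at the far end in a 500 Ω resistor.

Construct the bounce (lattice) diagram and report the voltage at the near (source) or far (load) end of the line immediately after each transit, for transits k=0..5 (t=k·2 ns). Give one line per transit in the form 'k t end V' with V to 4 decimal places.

0 0 source 0.8889
1 2 load 1.2698
2 4 source 0.9735
3 6 load 0.8466
4 8 source 0.9453
5 10 load 0.9877

Γ_L=0.428571, Γ_S=-0.777778; launch V₁=1·200/225=0.888889
k=0 src: V=0.8889
k=1 load: inc=0.888889, refl=0.888889·0.428571=0.3810; V=0.000000+0.888889+0.380952=1.2698
k=2 src: inc=0.380952, refl=0.380952·-0.777778=-0.2963; V=0.888889+0.380952+-0.296296=0.9735
k=3 load: inc=-0.296296, refl=-0.296296·0.428571=-0.1270; V=1.269841+-0.296296+-0.126984=0.8466
k=4 src: inc=-0.126984, refl=-0.126984·-0.777778=0.0988; V=0.973545+-0.126984+0.098765=0.9453
k=5 load: inc=0.098765, refl=0.098765·0.428571=0.0423; V=0.846561+0.098765+0.042328=0.9877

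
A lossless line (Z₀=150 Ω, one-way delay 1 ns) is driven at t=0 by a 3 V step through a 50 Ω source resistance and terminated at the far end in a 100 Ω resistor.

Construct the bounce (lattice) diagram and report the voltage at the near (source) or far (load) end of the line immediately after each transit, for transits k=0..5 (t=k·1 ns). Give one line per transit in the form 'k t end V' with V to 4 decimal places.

Γ_L=-0.200000, Γ_S=-0.500000; launch V₁=3·150/200=2.250000
k=0 src: V=2.2500
k=1 load: inc=2.250000, refl=2.250000·-0.200000=-0.4500; V=0.000000+2.250000+-0.450000=1.8000
k=2 src: inc=-0.450000, refl=-0.450000·-0.500000=0.2250; V=2.250000+-0.450000+0.225000=2.0250
k=3 load: inc=0.225000, refl=0.225000·-0.200000=-0.0450; V=1.800000+0.225000+-0.045000=1.9800
k=4 src: inc=-0.045000, refl=-0.045000·-0.500000=0.0225; V=2.025000+-0.045000+0.022500=2.0025
k=5 load: inc=0.022500, refl=0.022500·-0.200000=-0.0045; V=1.980000+0.022500+-0.004500=1.9980

0 0 source 2.2500
1 1 load 1.8000
2 2 source 2.0250
3 3 load 1.9800
4 4 source 2.0025
5 5 load 1.9980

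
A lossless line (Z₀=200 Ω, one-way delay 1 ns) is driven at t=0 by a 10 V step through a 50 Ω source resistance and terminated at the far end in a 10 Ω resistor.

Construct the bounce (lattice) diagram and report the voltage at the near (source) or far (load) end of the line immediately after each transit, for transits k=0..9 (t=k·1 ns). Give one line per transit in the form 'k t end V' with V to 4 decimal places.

Γ_L=-0.904762, Γ_S=-0.600000; launch V₁=10·200/250=8.000000
k=0 src: V=8.0000
k=1 load: inc=8.000000, refl=8.000000·-0.904762=-7.2381; V=0.000000+8.000000+-7.238095=0.7619
k=2 src: inc=-7.238095, refl=-7.238095·-0.600000=4.3429; V=8.000000+-7.238095+4.342857=5.1048
k=3 load: inc=4.342857, refl=4.342857·-0.904762=-3.9293; V=0.761905+4.342857+-3.929252=1.1755
k=4 src: inc=-3.929252, refl=-3.929252·-0.600000=2.3576; V=5.104762+-3.929252+2.357551=3.5331
k=5 load: inc=2.357551, refl=2.357551·-0.904762=-2.1330; V=1.175510+2.357551+-2.133022=1.4000
k=6 src: inc=-2.133022, refl=-2.133022·-0.600000=1.2798; V=3.533061+-2.133022+1.279813=2.6799
k=7 load: inc=1.279813, refl=1.279813·-0.904762=-1.1579; V=1.400039+1.279813+-1.157926=1.5219
k=8 src: inc=-1.157926, refl=-1.157926·-0.600000=0.6948; V=2.679852+-1.157926+0.694756=2.2167
k=9 load: inc=0.694756, refl=0.694756·-0.904762=-0.6286; V=1.521926+0.694756+-0.628589=1.5881

0 0 source 8.0000
1 1 load 0.7619
2 2 source 5.1048
3 3 load 1.1755
4 4 source 3.5331
5 5 load 1.4000
6 6 source 2.6799
7 7 load 1.5219
8 8 source 2.2167
9 9 load 1.5881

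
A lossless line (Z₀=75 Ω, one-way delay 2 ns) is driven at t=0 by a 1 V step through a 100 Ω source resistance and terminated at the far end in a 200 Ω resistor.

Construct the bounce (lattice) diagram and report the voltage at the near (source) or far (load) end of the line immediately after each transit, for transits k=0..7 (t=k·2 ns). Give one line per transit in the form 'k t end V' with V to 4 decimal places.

0 0 source 0.4286
1 2 load 0.6234
2 4 source 0.6512
3 6 load 0.6639
4 8 source 0.6657
5 10 load 0.6665
6 12 source 0.6666
7 14 load 0.6667

Γ_L=0.454545, Γ_S=0.142857; launch V₁=1·75/175=0.428571
k=0 src: V=0.4286
k=1 load: inc=0.428571, refl=0.428571·0.454545=0.1948; V=0.000000+0.428571+0.194805=0.6234
k=2 src: inc=0.194805, refl=0.194805·0.142857=0.0278; V=0.428571+0.194805+0.027829=0.6512
k=3 load: inc=0.027829, refl=0.027829·0.454545=0.0126; V=0.623377+0.027829+0.012650=0.6639
k=4 src: inc=0.012650, refl=0.012650·0.142857=0.0018; V=0.651206+0.012650+0.001807=0.6657
k=5 load: inc=0.001807, refl=0.001807·0.454545=0.0008; V=0.663856+0.001807+0.000821=0.6665
k=6 src: inc=0.000821, refl=0.000821·0.142857=0.0001; V=0.665663+0.000821+0.000117=0.6666
k=7 load: inc=0.000117, refl=0.000117·0.454545=0.0001; V=0.666484+0.000117+0.000053=0.6667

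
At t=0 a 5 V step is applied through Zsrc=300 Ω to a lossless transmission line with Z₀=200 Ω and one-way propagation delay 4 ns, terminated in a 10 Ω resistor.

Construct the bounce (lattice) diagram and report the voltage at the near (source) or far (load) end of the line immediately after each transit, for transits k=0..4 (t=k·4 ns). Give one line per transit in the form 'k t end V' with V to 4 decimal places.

0 0 source 2.0000
1 4 load 0.1905
2 8 source -0.1714
3 12 load 0.1560
4 16 source 0.2215

Γ_L=-0.904762, Γ_S=0.200000; launch V₁=5·200/500=2.000000
k=0 src: V=2.0000
k=1 load: inc=2.000000, refl=2.000000·-0.904762=-1.8095; V=0.000000+2.000000+-1.809524=0.1905
k=2 src: inc=-1.809524, refl=-1.809524·0.200000=-0.3619; V=2.000000+-1.809524+-0.361905=-0.1714
k=3 load: inc=-0.361905, refl=-0.361905·-0.904762=0.3274; V=0.190476+-0.361905+0.327438=0.1560
k=4 src: inc=0.327438, refl=0.327438·0.200000=0.0655; V=-0.171429+0.327438+0.065488=0.2215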